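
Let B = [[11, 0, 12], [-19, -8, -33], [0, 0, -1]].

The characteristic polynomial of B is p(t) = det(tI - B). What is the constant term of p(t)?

p(t) = t^3 - 2t^2 - 91t - 88.
The constant term is -88.

-88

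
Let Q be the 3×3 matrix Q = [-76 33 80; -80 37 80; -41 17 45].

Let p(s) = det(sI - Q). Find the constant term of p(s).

60

p(s) = s^3 - 6s^2 - 7s + 60.
The constant term is 60.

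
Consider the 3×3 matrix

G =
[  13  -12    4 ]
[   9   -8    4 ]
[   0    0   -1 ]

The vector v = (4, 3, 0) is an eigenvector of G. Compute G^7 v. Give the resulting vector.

First find the eigenvalue: Gv = (16, 12, 0) = 4·(4, 3, 0), so λ = 4.
Then G^7 v = λ^7·v = 4^7·(4, 3, 0) = 16384·(4, 3, 0) = (65536, 49152, 0).

(65536, 49152, 0)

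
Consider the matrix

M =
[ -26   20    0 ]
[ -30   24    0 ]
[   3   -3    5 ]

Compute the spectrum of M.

Set up det(rI - M) = 0.
Expanding the 3×3 determinant: p(r) = r^3 - 3r^2 - 34r + 120.
Try r = 4: p(4) = 0, so 4 is a root.
Dividing by (r - 4) leaves r^2 + r - 30.
The quadratic factors as (r + 6)·(r - 5).
Eigenvalues: -6, 4, 5.

-6, 4, 5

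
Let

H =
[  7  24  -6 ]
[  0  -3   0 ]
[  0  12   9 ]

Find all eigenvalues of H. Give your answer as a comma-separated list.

-3, 7, 9

Set up det(lambda·I - H) = 0.
Expanding along the first row, p(lambda) = lambda^3 - 13·lambda^2 + 15·lambda + 189.
Since p(7) = 0, lambda = 7 is a root.
Dividing by (lambda - 7) leaves lambda^2 - 6·lambda - 27.
The quadratic factors as (lambda + 3)·(lambda - 9).
Eigenvalues: -3, 7, 9.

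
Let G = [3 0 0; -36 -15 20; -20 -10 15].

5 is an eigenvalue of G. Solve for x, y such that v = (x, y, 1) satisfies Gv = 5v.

0, 1

We need (G - 5I)v = 0.
G - 5I = [[-2, 0, 0], [-36, -20, 20], [-20, -10, 10]].
Row 1: (-2)·x + (0)·y + (0)·1 = 0
Row 2: (-36)·x + (-20)·y + (20)·1 = 0
Row 3: (-20)·x + (-10)·y + (10)·1 = 0
Solving gives x = 0, y = 1.
Check: G·(0, 1, 1) = (0, 5, 5) = 5·(0, 1, 1).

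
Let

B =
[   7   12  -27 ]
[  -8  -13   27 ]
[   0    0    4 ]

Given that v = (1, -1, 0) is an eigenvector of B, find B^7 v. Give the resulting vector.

First find the eigenvalue: Bv = (-5, 5, 0) = -5·(1, -1, 0), so λ = -5.
Then B^7 v = λ^7·v = (-5)^7·(1, -1, 0) = -78125·(1, -1, 0) = (-78125, 78125, 0).

(-78125, 78125, 0)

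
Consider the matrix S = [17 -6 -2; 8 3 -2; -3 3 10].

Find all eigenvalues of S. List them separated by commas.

Compute the characteristic polynomial p(μ) = det(μI - S).
Expanding the 3×3 determinant: p(μ) = μ^3 - 30μ^2 + 299μ - 990.
Since p(10) = 0, μ = 10 is a root.
Factor out (μ - 10): p(μ) = (μ - 10)·(μ^2 - 20μ + 99).
The quadratic factors as (μ - 9)·(μ - 11).
Eigenvalues: 9, 10, 11.

9, 10, 11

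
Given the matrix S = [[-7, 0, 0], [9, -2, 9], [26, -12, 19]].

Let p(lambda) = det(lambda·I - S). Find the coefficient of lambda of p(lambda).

p(lambda) = lambda^3 - 10·lambda^2 - 49·lambda + 490.
The coefficient of lambda is -49.

-49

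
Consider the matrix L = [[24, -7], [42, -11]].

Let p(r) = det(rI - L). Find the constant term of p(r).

30

p(r) = r^2 - 13r + 30.
The constant term is 30.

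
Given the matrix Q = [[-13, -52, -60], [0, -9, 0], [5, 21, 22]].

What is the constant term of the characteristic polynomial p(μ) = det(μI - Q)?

126

p(0) = det(0·I − Q) = det(−Q) = (−1)^3·det(Q).
det(Q) = -126, so p(0) = 126.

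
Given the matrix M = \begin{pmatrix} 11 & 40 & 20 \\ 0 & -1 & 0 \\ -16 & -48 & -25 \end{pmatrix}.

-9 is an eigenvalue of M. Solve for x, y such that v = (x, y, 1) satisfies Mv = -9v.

We need (M + 9I)v = 0.
M + 9I = [[20, 40, 20], [0, 8, 0], [-16, -48, -16]].
Row 1: (20)·x + (40)·y + (20)·1 = 0
Row 2: (0)·x + (8)·y + (0)·1 = 0
Row 3: (-16)·x + (-48)·y + (-16)·1 = 0
Solving gives x = -1, y = 0.
Check: M·(-1, 0, 1) = (9, 0, -9) = -9·(-1, 0, 1).

-1, 0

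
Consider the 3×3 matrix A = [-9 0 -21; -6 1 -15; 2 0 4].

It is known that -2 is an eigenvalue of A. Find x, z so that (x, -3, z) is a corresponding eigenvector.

-9, 3

We need (A + 2I)v = 0.
A + 2I = [[-7, 0, -21], [-6, 3, -15], [2, 0, 6]].
Row 1: (-7)·x + (0)·-3 + (-21)·z = 0
Row 2: (-6)·x + (3)·-3 + (-15)·z = 0
Row 3: (2)·x + (0)·-3 + (6)·z = 0
Solving gives x = -9, z = 3.
Check: A·(-9, -3, 3) = (18, 6, -6) = -2·(-9, -3, 3).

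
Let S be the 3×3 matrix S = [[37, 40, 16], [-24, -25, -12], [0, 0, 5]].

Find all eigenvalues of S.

5, 5, 7

The characteristic polynomial is p(s) = det(sI - S).
Expanding along the first row, p(s) = s^3 - 17s^2 + 95s - 175.
Try s = 7: p(7) = 0, so 7 is a root.
Factor out (s - 7): p(s) = (s - 7)·(s^2 - 10s + 25).
The quadratic factor is (s - 5)^2.
Eigenvalues: 5, 5, 7.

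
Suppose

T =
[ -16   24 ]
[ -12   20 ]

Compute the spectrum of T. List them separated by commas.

-4, 8

det(T - sI) = (-16 - s)(20 - s) - (24)·(-12) = s^2 - 4s - 32.
This factors as (s + 4)·(s - 8) = 0.
Eigenvalues: -4, 8.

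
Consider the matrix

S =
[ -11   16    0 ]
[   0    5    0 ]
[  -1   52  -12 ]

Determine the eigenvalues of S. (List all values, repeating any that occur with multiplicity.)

-12, -11, 5

The characteristic polynomial is p(lambda) = det(lambda·I - S).
Expanding the 3×3 determinant: p(lambda) = lambda^3 + 18·lambda^2 + 17·lambda - 660.
Rational-root test: lambda = 5 gives p(5) = 0.
Factor out (lambda - 5): p(lambda) = (lambda - 5)·(lambda^2 + 23·lambda + 132).
The quadratic factors as (lambda + 12)·(lambda + 11).
Eigenvalues: -12, -11, 5.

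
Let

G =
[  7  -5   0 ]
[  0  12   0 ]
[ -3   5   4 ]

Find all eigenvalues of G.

The characteristic polynomial is p(r) = det(rI - G).
Expanding the 3×3 determinant: p(r) = r^3 - 23r^2 + 160r - 336.
Since p(7) = 0, r = 7 is a root.
Dividing by (r - 7) leaves r^2 - 16r + 48.
The quadratic factors as (r - 4)·(r - 12).
Eigenvalues: 4, 7, 12.

4, 7, 12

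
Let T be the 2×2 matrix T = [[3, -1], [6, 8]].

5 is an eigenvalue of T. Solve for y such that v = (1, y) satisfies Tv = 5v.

-2

We need (T - 5I)v = 0.
T - 5I = [[-2, -1], [6, 3]].
Row 1: (-2)·1 + (-1)·y = 0
Row 2: (6)·1 + (3)·y = 0
Solving gives y = -2.
Check: T·(1, -2) = (5, -10) = 5·(1, -2).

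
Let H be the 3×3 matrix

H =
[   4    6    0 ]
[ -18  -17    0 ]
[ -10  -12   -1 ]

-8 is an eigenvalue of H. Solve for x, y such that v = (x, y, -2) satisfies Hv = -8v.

We need (H + 8I)v = 0.
H + 8I = [[12, 6, 0], [-18, -9, 0], [-10, -12, 7]].
Row 1: (12)·x + (6)·y + (0)·-2 = 0
Row 2: (-18)·x + (-9)·y + (0)·-2 = 0
Row 3: (-10)·x + (-12)·y + (7)·-2 = 0
Solving gives x = 1, y = -2.
Check: H·(1, -2, -2) = (-8, 16, 16) = -8·(1, -2, -2).

1, -2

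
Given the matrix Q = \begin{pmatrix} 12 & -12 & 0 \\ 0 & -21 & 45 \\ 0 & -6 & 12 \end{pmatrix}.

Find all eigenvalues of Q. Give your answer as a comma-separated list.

-6, -3, 12

Compute the characteristic polynomial p(t) = det(tI - Q).
Expanding the 3×3 determinant: p(t) = t^3 - 3t^2 - 90t - 216.
Since p(12) = 0, t = 12 is a root.
Factor out (t - 12): p(t) = (t - 12)·(t^2 + 9t + 18).
The quadratic factors as (t + 6)·(t + 3).
Eigenvalues: -6, -3, 12.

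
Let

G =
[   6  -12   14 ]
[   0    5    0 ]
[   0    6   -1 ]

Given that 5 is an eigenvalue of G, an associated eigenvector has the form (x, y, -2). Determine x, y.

We need (G - 5I)v = 0.
G - 5I = [[1, -12, 14], [0, 0, 0], [0, 6, -6]].
Row 1: (1)·x + (-12)·y + (14)·-2 = 0
Row 2: (0)·x + (0)·y + (0)·-2 = 0
Row 3: (0)·x + (6)·y + (-6)·-2 = 0
Solving gives x = 4, y = -2.
Check: G·(4, -2, -2) = (20, -10, -10) = 5·(4, -2, -2).

4, -2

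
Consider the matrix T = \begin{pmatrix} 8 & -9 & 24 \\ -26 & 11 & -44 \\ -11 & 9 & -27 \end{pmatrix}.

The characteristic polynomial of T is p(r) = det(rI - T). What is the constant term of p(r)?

-42

p(r) = r^3 + 8r^2 + r - 42.
The constant term is -42.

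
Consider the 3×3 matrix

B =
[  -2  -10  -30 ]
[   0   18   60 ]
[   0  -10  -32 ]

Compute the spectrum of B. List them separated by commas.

Set up det(tI - B) = 0.
Cofactor expansion gives p(t) = t^3 + 16t^2 + 52t + 48.
Rational-root test: t = -2 gives p(-2) = 0.
Factor out (t + 2): p(t) = (t + 2)·(t^2 + 14t + 24).
The quadratic factors as (t + 12)·(t + 2).
Eigenvalues: -12, -2, -2.

-12, -2, -2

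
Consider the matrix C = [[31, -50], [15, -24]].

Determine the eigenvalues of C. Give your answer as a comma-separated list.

1, 6

det(C - rI) = (31 - r)(-24 - r) - (-50)·(15) = r^2 - 7r + 6.
This factors as (r - 1)·(r - 6) = 0.
Eigenvalues: 1, 6.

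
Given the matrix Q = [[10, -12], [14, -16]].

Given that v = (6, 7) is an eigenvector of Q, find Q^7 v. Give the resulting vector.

First find the eigenvalue: Qv = (-24, -28) = -4·(6, 7), so λ = -4.
Then Q^7 v = λ^7·v = (-4)^7·(6, 7) = -16384·(6, 7) = (-98304, -114688).

(-98304, -114688)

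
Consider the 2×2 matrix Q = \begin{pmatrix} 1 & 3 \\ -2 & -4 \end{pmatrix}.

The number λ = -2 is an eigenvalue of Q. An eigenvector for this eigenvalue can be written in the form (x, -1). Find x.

1

We need (Q + 2I)v = 0.
Q + 2I = [[3, 3], [-2, -2]].
Row 1: (3)·x + (3)·-1 = 0
Row 2: (-2)·x + (-2)·-1 = 0
Solving gives x = 1.
Check: Q·(1, -1) = (-2, 2) = -2·(1, -1).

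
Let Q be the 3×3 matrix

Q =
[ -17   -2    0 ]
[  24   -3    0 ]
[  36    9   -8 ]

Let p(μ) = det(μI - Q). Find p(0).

p(0) = det(0·I − Q) = det(−Q) = (−1)^3·det(Q).
det(Q) = -792, so p(0) = 792.

792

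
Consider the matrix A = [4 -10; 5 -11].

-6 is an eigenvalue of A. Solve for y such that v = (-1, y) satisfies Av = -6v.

-1

We need (A + 6I)v = 0.
A + 6I = [[10, -10], [5, -5]].
Row 1: (10)·-1 + (-10)·y = 0
Row 2: (5)·-1 + (-5)·y = 0
Solving gives y = -1.
Check: A·(-1, -1) = (6, 6) = -6·(-1, -1).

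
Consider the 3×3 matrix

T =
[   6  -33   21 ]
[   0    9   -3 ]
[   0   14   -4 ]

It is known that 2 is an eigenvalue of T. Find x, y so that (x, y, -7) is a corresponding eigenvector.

We need (T - 2I)v = 0.
T - 2I = [[4, -33, 21], [0, 7, -3], [0, 14, -6]].
Row 1: (4)·x + (-33)·y + (21)·-7 = 0
Row 2: (0)·x + (7)·y + (-3)·-7 = 0
Row 3: (0)·x + (14)·y + (-6)·-7 = 0
Solving gives x = 12, y = -3.
Check: T·(12, -3, -7) = (24, -6, -14) = 2·(12, -3, -7).

12, -3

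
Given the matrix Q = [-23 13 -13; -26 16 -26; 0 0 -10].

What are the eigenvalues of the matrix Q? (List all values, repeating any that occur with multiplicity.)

-10, -10, 3

Compute the characteristic polynomial p(λ) = det(λI - Q).
Expanding the 3×3 determinant: p(λ) = λ^3 + 17λ^2 + 40λ - 300.
Try λ = 3: p(3) = 0, so 3 is a root.
Dividing by (λ - 3) leaves λ^2 + 20λ + 100.
The quadratic factor is (λ + 10)^2.
Eigenvalues: -10, -10, 3.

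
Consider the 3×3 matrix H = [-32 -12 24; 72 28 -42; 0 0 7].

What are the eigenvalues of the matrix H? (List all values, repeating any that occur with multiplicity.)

Set up det(λI - H) = 0.
Expanding along the first row, p(λ) = λ^3 - 3λ^2 - 60λ + 224.
Since p(-8) = 0, λ = -8 is a root.
Factor out (λ + 8): p(λ) = (λ + 8)·(λ^2 - 11λ + 28).
The quadratic factors as (λ - 4)·(λ - 7).
Eigenvalues: -8, 4, 7.

-8, 4, 7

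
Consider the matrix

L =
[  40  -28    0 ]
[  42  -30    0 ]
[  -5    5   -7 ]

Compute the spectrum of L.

-7, -2, 12

Compute the characteristic polynomial p(lambda) = det(lambda·I - L).
Expanding along the first row, p(lambda) = lambda^3 - 3·lambda^2 - 94·lambda - 168.
Since p(-2) = 0, lambda = -2 is a root.
Factor out (lambda + 2): p(lambda) = (lambda + 2)·(lambda^2 - 5·lambda - 84).
The quadratic factors as (lambda + 7)·(lambda - 12).
Eigenvalues: -7, -2, 12.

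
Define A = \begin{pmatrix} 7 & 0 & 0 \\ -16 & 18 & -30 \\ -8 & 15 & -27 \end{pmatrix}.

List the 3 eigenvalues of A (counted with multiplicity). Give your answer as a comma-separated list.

Set up det(sI - A) = 0.
Expanding along the first row, p(s) = s^3 + 2s^2 - 99s + 252.
Since p(-12) = 0, s = -12 is a root.
Dividing by (s + 12) leaves s^2 - 10s + 21.
The quadratic factors as (s - 3)·(s - 7).
Eigenvalues: -12, 3, 7.

-12, 3, 7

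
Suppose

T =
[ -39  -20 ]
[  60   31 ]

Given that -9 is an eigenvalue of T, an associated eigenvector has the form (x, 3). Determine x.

-2

We need (T + 9I)v = 0.
T + 9I = [[-30, -20], [60, 40]].
Row 1: (-30)·x + (-20)·3 = 0
Row 2: (60)·x + (40)·3 = 0
Solving gives x = -2.
Check: T·(-2, 3) = (18, -27) = -9·(-2, 3).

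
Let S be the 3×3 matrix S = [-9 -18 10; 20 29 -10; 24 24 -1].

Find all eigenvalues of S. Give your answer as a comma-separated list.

-1, 9, 11

The characteristic polynomial is p(lambda) = det(lambda·I - S).
Expanding the 3×3 determinant: p(lambda) = lambda^3 - 19·lambda^2 + 79·lambda + 99.
Since p(-1) = 0, lambda = -1 is a root.
Dividing by (lambda + 1) leaves lambda^2 - 20·lambda + 99.
The quadratic factors as (lambda - 9)·(lambda - 11).
Eigenvalues: -1, 9, 11.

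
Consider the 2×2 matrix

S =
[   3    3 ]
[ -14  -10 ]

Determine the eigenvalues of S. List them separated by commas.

det(S - λI) = (3 - λ)(-10 - λ) - (3)·(-14) = λ^2 + 7λ + 12.
This factors as (λ + 4)·(λ + 3) = 0.
Eigenvalues: -4, -3.

-4, -3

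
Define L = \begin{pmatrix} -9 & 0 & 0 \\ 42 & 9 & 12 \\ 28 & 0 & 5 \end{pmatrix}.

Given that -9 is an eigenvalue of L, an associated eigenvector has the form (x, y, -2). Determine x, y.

We need (L + 9I)v = 0.
L + 9I = [[0, 0, 0], [42, 18, 12], [28, 0, 14]].
Row 1: (0)·x + (0)·y + (0)·-2 = 0
Row 2: (42)·x + (18)·y + (12)·-2 = 0
Row 3: (28)·x + (0)·y + (14)·-2 = 0
Solving gives x = 1, y = -1.
Check: L·(1, -1, -2) = (-9, 9, 18) = -9·(1, -1, -2).

1, -1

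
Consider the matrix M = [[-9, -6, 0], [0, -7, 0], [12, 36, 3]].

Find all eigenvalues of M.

-9, -7, 3

Compute the characteristic polynomial p(s) = det(sI - M).
Cofactor expansion gives p(s) = s^3 + 13s^2 + 15s - 189.
Rational-root test: s = -7 gives p(-7) = 0.
Dividing by (s + 7) leaves s^2 + 6s - 27.
The quadratic factors as (s + 9)·(s - 3).
Eigenvalues: -9, -7, 3.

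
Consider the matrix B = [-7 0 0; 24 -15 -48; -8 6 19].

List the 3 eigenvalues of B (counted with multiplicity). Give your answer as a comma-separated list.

Set up det(tI - B) = 0.
Expanding along the first row, p(t) = t^3 + 3t^2 - 25t + 21.
Since p(1) = 0, t = 1 is a root.
Factor out (t - 1): p(t) = (t - 1)·(t^2 + 4t - 21).
The quadratic factors as (t + 7)·(t - 3).
Eigenvalues: -7, 1, 3.

-7, 1, 3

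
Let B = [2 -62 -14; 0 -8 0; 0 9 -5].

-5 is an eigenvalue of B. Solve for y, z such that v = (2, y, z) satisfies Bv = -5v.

0, 1

We need (B + 5I)v = 0.
B + 5I = [[7, -62, -14], [0, -3, 0], [0, 9, 0]].
Row 1: (7)·2 + (-62)·y + (-14)·z = 0
Row 2: (0)·2 + (-3)·y + (0)·z = 0
Row 3: (0)·2 + (9)·y + (0)·z = 0
Solving gives y = 0, z = 1.
Check: B·(2, 0, 1) = (-10, 0, -5) = -5·(2, 0, 1).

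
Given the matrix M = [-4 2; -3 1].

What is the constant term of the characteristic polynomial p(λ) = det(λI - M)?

p(0) = det(0·I − M) = det(−M) = (−1)^2·det(M).
det(M) = 2, so p(0) = 2.

2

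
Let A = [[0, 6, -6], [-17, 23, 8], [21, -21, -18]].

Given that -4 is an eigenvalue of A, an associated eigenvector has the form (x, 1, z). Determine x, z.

3, 3

We need (A + 4I)v = 0.
A + 4I = [[4, 6, -6], [-17, 27, 8], [21, -21, -14]].
Row 1: (4)·x + (6)·1 + (-6)·z = 0
Row 2: (-17)·x + (27)·1 + (8)·z = 0
Row 3: (21)·x + (-21)·1 + (-14)·z = 0
Solving gives x = 3, z = 3.
Check: A·(3, 1, 3) = (-12, -4, -12) = -4·(3, 1, 3).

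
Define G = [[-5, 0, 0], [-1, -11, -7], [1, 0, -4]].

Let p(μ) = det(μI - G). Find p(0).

p(0) = det(0·I − G) = det(−G) = (−1)^3·det(G).
det(G) = -220, so p(0) = 220.

220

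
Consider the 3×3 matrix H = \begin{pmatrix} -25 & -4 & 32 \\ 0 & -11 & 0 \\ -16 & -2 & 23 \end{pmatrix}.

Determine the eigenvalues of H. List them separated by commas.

The characteristic polynomial is p(λ) = det(λI - H).
Cofactor expansion gives p(λ) = λ^3 + 13λ^2 - 41λ - 693.
Try λ = 7: p(7) = 0, so 7 is a root.
Factor out (λ - 7): p(λ) = (λ - 7)·(λ^2 + 20λ + 99).
The quadratic factors as (λ + 11)·(λ + 9).
Eigenvalues: -11, -9, 7.

-11, -9, 7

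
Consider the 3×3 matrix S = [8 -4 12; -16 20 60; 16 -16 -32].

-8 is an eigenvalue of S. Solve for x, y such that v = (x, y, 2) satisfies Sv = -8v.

-3, -6

We need (S + 8I)v = 0.
S + 8I = [[16, -4, 12], [-16, 28, 60], [16, -16, -24]].
Row 1: (16)·x + (-4)·y + (12)·2 = 0
Row 2: (-16)·x + (28)·y + (60)·2 = 0
Row 3: (16)·x + (-16)·y + (-24)·2 = 0
Solving gives x = -3, y = -6.
Check: S·(-3, -6, 2) = (24, 48, -16) = -8·(-3, -6, 2).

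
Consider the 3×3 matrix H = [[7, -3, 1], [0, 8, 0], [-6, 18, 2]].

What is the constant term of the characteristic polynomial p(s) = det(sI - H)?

-160

p(0) = det(0·I − H) = det(−H) = (−1)^3·det(H).
det(H) = 160, so p(0) = -160.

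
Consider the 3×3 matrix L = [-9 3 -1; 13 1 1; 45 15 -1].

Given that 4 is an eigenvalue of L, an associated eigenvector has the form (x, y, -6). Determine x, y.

We need (L - 4I)v = 0.
L - 4I = [[-13, 3, -1], [13, -3, 1], [45, 15, -5]].
Row 1: (-13)·x + (3)·y + (-1)·-6 = 0
Row 2: (13)·x + (-3)·y + (1)·-6 = 0
Row 3: (45)·x + (15)·y + (-5)·-6 = 0
Solving gives x = 0, y = -2.
Check: L·(0, -2, -6) = (0, -8, -24) = 4·(0, -2, -6).

0, -2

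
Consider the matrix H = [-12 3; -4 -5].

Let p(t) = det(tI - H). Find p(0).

72

p(0) = det(0·I − H) = det(−H) = (−1)^2·det(H).
det(H) = 72, so p(0) = 72.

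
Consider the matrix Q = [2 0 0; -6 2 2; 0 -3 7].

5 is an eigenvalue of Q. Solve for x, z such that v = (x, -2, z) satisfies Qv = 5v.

0, -3

We need (Q - 5I)v = 0.
Q - 5I = [[-3, 0, 0], [-6, -3, 2], [0, -3, 2]].
Row 1: (-3)·x + (0)·-2 + (0)·z = 0
Row 2: (-6)·x + (-3)·-2 + (2)·z = 0
Row 3: (0)·x + (-3)·-2 + (2)·z = 0
Solving gives x = 0, z = -3.
Check: Q·(0, -2, -3) = (0, -10, -15) = 5·(0, -2, -3).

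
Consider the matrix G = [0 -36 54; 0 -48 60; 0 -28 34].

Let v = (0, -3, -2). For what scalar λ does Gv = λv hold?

-8

Compute Gv: G·(0, -3, -2) = (0, 24, 16).
Since Gv = λv, compare component 2: 24 = λ·-3, so λ = -8.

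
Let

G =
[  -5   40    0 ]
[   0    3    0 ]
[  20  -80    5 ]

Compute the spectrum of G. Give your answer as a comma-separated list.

-5, 3, 5

The characteristic polynomial is p(λ) = det(λI - G).
Cofactor expansion gives p(λ) = λ^3 - 3λ^2 - 25λ + 75.
Since p(-5) = 0, λ = -5 is a root.
Dividing by (λ + 5) leaves λ^2 - 8λ + 15.
The quadratic factors as (λ - 3)·(λ - 5).
Eigenvalues: -5, 3, 5.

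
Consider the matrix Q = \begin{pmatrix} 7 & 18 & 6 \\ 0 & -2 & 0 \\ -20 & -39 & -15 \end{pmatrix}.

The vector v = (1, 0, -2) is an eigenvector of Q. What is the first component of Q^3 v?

-125

First find the eigenvalue: Qv = (-5, 0, 10) = -5·(1, 0, -2), so λ = -5.
Then Q^3 v = λ^3·v = (-5)^3·(1, 0, -2) = -125·(1, 0, -2) = (-125, 0, 250).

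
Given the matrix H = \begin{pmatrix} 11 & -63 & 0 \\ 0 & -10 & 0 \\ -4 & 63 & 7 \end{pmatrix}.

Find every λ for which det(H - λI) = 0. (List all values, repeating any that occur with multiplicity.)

The characteristic polynomial is p(μ) = det(μI - H).
Expanding the 3×3 determinant: p(μ) = μ^3 - 8μ^2 - 103μ + 770.
Rational-root test: μ = 7 gives p(7) = 0.
Factor out (μ - 7): p(μ) = (μ - 7)·(μ^2 - μ - 110).
The quadratic factors as (μ + 10)·(μ - 11).
Eigenvalues: -10, 7, 11.

-10, 7, 11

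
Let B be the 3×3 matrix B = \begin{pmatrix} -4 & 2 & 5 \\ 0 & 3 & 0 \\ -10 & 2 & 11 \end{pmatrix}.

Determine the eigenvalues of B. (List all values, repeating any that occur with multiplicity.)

1, 3, 6

Compute the characteristic polynomial p(μ) = det(μI - B).
Expanding the 3×3 determinant: p(μ) = μ^3 - 10μ^2 + 27μ - 18.
Rational-root test: μ = 1 gives p(1) = 0.
Dividing by (μ - 1) leaves μ^2 - 9μ + 18.
The quadratic factors as (μ - 3)·(μ - 6).
Eigenvalues: 1, 3, 6.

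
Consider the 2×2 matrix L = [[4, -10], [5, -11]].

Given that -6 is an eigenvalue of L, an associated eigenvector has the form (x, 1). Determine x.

We need (L + 6I)v = 0.
L + 6I = [[10, -10], [5, -5]].
Row 1: (10)·x + (-10)·1 = 0
Row 2: (5)·x + (-5)·1 = 0
Solving gives x = 1.
Check: L·(1, 1) = (-6, -6) = -6·(1, 1).

1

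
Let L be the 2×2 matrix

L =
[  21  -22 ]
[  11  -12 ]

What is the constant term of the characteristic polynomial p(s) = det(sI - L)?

p(0) = det(0·I − L) = det(−L) = (−1)^2·det(L).
det(L) = -10, so p(0) = -10.

-10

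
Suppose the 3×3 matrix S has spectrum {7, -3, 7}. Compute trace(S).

trace(S) is the sum of the eigenvalues: (7) + (-3) + (7) = 11.

11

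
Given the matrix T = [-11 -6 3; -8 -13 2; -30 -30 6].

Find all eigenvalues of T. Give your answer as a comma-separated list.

Compute the characteristic polynomial p(lambda) = det(lambda·I - T).
Expanding the 3×3 determinant: p(lambda) = lambda^3 + 18·lambda^2 + 101·lambda + 180.
Rational-root test: lambda = -4 gives p(-4) = 0.
Dividing by (lambda + 4) leaves lambda^2 + 14·lambda + 45.
The quadratic factors as (lambda + 9)·(lambda + 5).
Eigenvalues: -9, -5, -4.

-9, -5, -4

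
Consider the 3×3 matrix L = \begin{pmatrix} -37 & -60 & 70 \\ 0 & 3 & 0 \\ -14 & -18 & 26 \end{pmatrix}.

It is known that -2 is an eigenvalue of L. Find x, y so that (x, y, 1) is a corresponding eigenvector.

2, 0

We need (L + 2I)v = 0.
L + 2I = [[-35, -60, 70], [0, 5, 0], [-14, -18, 28]].
Row 1: (-35)·x + (-60)·y + (70)·1 = 0
Row 2: (0)·x + (5)·y + (0)·1 = 0
Row 3: (-14)·x + (-18)·y + (28)·1 = 0
Solving gives x = 2, y = 0.
Check: L·(2, 0, 1) = (-4, 0, -2) = -2·(2, 0, 1).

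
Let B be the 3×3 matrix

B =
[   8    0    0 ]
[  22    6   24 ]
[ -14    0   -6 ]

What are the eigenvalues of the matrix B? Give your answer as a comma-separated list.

Set up det(μI - B) = 0.
Expanding along the first row, p(μ) = μ^3 - 8μ^2 - 36μ + 288.
Rational-root test: μ = -6 gives p(-6) = 0.
Factor out (μ + 6): p(μ) = (μ + 6)·(μ^2 - 14μ + 48).
The quadratic factors as (μ - 6)·(μ - 8).
Eigenvalues: -6, 6, 8.

-6, 6, 8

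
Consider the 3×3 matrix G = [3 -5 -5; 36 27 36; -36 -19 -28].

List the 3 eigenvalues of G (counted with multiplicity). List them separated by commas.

-9, 3, 8

Set up det(rI - G) = 0.
Cofactor expansion gives p(r) = r^3 - 2r^2 - 75r + 216.
Rational-root test: r = 3 gives p(3) = 0.
Dividing by (r - 3) leaves r^2 + r - 72.
The quadratic factors as (r + 9)·(r - 8).
Eigenvalues: -9, 3, 8.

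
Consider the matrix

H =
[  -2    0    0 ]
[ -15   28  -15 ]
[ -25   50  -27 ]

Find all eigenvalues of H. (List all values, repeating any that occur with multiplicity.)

Compute the characteristic polynomial p(lambda) = det(lambda·I - H).
Expanding along the first row, p(lambda) = lambda^3 + lambda^2 - 8·lambda - 12.
Try lambda = -2: p(-2) = 0, so -2 is a root.
Factor out (lambda + 2): p(lambda) = (lambda + 2)·(lambda^2 - lambda - 6).
The quadratic factors as (lambda + 2)·(lambda - 3).
Eigenvalues: -2, -2, 3.

-2, -2, 3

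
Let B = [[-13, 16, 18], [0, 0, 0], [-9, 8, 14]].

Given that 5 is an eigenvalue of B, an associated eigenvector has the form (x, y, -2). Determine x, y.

-2, 0

We need (B - 5I)v = 0.
B - 5I = [[-18, 16, 18], [0, -5, 0], [-9, 8, 9]].
Row 1: (-18)·x + (16)·y + (18)·-2 = 0
Row 2: (0)·x + (-5)·y + (0)·-2 = 0
Row 3: (-9)·x + (8)·y + (9)·-2 = 0
Solving gives x = -2, y = 0.
Check: B·(-2, 0, -2) = (-10, 0, -10) = 5·(-2, 0, -2).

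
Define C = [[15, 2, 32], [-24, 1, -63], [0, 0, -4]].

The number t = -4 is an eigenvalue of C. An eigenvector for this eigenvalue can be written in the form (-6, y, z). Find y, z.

We need (C + 4I)v = 0.
C + 4I = [[19, 2, 32], [-24, 5, -63], [0, 0, 0]].
Row 1: (19)·-6 + (2)·y + (32)·z = 0
Row 2: (-24)·-6 + (5)·y + (-63)·z = 0
Row 3: (0)·-6 + (0)·y + (0)·z = 0
Solving gives y = 9, z = 3.
Check: C·(-6, 9, 3) = (24, -36, -12) = -4·(-6, 9, 3).

9, 3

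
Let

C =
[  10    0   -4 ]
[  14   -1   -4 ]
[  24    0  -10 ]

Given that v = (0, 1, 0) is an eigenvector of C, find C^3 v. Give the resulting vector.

(0, -1, 0)

First find the eigenvalue: Cv = (0, -1, 0) = -1·(0, 1, 0), so λ = -1.
Then C^3 v = λ^3·v = (-1)^3·(0, 1, 0) = -1·(0, 1, 0) = (0, -1, 0).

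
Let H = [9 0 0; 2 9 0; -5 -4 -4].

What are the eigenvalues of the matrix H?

H is lower triangular, so its eigenvalues are the diagonal entries.
Diagonal: 9, 9, -4.

-4, 9, 9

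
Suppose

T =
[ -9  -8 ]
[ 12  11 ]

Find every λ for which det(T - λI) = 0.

-1, 3

det(T - μI) = (-9 - μ)(11 - μ) - (-8)·(12) = μ^2 - 2μ - 3.
This factors as (μ + 1)·(μ - 3) = 0.
Eigenvalues: -1, 3.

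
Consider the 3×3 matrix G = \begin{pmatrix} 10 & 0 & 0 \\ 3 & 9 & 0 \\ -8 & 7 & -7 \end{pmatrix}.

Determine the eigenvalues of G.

-7, 9, 10

G is lower triangular, so its eigenvalues are the diagonal entries.
Diagonal: 10, 9, -7.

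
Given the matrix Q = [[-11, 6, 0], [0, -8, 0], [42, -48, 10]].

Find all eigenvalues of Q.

-11, -8, 10

Compute the characteristic polynomial p(lambda) = det(lambda·I - Q).
Expanding the 3×3 determinant: p(lambda) = lambda^3 + 9·lambda^2 - 102·lambda - 880.
Since p(10) = 0, lambda = 10 is a root.
Dividing by (lambda - 10) leaves lambda^2 + 19·lambda + 88.
The quadratic factors as (lambda + 11)·(lambda + 8).
Eigenvalues: -11, -8, 10.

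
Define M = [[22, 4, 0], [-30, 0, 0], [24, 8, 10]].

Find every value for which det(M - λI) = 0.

10, 10, 12

Compute the characteristic polynomial p(μ) = det(μI - M).
Cofactor expansion gives p(μ) = μ^3 - 32μ^2 + 340μ - 1200.
Rational-root test: μ = 10 gives p(10) = 0.
Dividing by (μ - 10) leaves μ^2 - 22μ + 120.
The quadratic factors as (μ - 10)·(μ - 12).
Eigenvalues: 10, 10, 12.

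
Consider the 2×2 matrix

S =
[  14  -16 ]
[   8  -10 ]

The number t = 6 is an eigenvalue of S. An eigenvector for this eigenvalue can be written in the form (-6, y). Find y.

We need (S - 6I)v = 0.
S - 6I = [[8, -16], [8, -16]].
Row 1: (8)·-6 + (-16)·y = 0
Row 2: (8)·-6 + (-16)·y = 0
Solving gives y = -3.
Check: S·(-6, -3) = (-36, -18) = 6·(-6, -3).

-3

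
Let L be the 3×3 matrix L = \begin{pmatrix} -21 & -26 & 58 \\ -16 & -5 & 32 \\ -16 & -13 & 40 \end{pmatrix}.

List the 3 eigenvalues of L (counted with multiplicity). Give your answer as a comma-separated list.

Set up det(μI - L) = 0.
Expanding along the first row, p(μ) = μ^3 - 14μ^2 - 7μ + 440.
Try μ = -5: p(-5) = 0, so -5 is a root.
Factor out (μ + 5): p(μ) = (μ + 5)·(μ^2 - 19μ + 88).
The quadratic factors as (μ - 8)·(μ - 11).
Eigenvalues: -5, 8, 11.

-5, 8, 11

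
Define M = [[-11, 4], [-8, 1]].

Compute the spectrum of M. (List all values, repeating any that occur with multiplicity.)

det(M - tI) = (-11 - t)(1 - t) - (4)·(-8) = t^2 + 10t + 21.
This factors as (t + 7)·(t + 3) = 0.
Eigenvalues: -7, -3.

-7, -3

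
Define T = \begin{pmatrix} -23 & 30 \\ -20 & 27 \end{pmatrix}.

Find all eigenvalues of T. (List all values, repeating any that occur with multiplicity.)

-3, 7

det(T - tI) = (-23 - t)(27 - t) - (30)·(-20) = t^2 - 4t - 21.
This factors as (t + 3)·(t - 7) = 0.
Eigenvalues: -3, 7.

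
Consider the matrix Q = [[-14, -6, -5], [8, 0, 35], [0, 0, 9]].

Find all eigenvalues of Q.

Compute the characteristic polynomial p(λ) = det(λI - Q).
Cofactor expansion gives p(λ) = λ^3 + 5λ^2 - 78λ - 432.
Rational-root test: λ = -8 gives p(-8) = 0.
Factor out (λ + 8): p(λ) = (λ + 8)·(λ^2 - 3λ - 54).
The quadratic factors as (λ + 6)·(λ - 9).
Eigenvalues: -8, -6, 9.

-8, -6, 9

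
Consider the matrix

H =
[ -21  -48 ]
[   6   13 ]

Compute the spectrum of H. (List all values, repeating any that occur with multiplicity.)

-5, -3

det(H - sI) = (-21 - s)(13 - s) - (-48)·(6) = s^2 + 8s + 15.
This factors as (s + 5)·(s + 3) = 0.
Eigenvalues: -5, -3.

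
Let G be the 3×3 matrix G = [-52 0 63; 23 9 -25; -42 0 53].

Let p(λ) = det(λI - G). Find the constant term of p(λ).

p(λ) = λ^3 - 10λ^2 - 101λ + 990.
The constant term is 990.

990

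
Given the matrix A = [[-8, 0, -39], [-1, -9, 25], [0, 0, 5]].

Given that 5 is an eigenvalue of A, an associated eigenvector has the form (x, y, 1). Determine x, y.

We need (A - 5I)v = 0.
A - 5I = [[-13, 0, -39], [-1, -14, 25], [0, 0, 0]].
Row 1: (-13)·x + (0)·y + (-39)·1 = 0
Row 2: (-1)·x + (-14)·y + (25)·1 = 0
Row 3: (0)·x + (0)·y + (0)·1 = 0
Solving gives x = -3, y = 2.
Check: A·(-3, 2, 1) = (-15, 10, 5) = 5·(-3, 2, 1).

-3, 2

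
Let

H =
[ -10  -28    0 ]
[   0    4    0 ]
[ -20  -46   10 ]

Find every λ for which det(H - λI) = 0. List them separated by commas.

Compute the characteristic polynomial p(lambda) = det(lambda·I - H).
Expanding the 3×3 determinant: p(lambda) = lambda^3 - 4·lambda^2 - 100·lambda + 400.
Since p(4) = 0, lambda = 4 is a root.
Factor out (lambda - 4): p(lambda) = (lambda - 4)·(lambda^2 - 100).
The quadratic factors as (lambda + 10)·(lambda - 10).
Eigenvalues: -10, 4, 10.

-10, 4, 10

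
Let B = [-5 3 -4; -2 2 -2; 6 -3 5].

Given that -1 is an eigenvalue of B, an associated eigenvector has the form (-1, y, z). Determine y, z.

We need (B + 1I)v = 0.
B + 1I = [[-4, 3, -4], [-2, 3, -2], [6, -3, 6]].
Row 1: (-4)·-1 + (3)·y + (-4)·z = 0
Row 2: (-2)·-1 + (3)·y + (-2)·z = 0
Row 3: (6)·-1 + (-3)·y + (6)·z = 0
Solving gives y = 0, z = 1.
Check: B·(-1, 0, 1) = (1, 0, -1) = -1·(-1, 0, 1).

0, 1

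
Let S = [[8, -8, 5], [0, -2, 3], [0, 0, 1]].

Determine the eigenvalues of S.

S is upper triangular, so its eigenvalues are the diagonal entries.
Diagonal: 8, -2, 1.

-2, 1, 8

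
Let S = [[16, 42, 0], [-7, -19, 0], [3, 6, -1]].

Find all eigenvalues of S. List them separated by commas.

-5, -1, 2

Compute the characteristic polynomial p(s) = det(sI - S).
Cofactor expansion gives p(s) = s^3 + 4s^2 - 7s - 10.
Try s = 2: p(2) = 0, so 2 is a root.
Factor out (s - 2): p(s) = (s - 2)·(s^2 + 6s + 5).
The quadratic factors as (s + 5)·(s + 1).
Eigenvalues: -5, -1, 2.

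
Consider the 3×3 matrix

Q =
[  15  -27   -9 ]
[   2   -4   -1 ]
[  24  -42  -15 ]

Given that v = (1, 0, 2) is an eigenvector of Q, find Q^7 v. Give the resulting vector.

(-2187, 0, -4374)

First find the eigenvalue: Qv = (-3, 0, -6) = -3·(1, 0, 2), so λ = -3.
Then Q^7 v = λ^7·v = (-3)^7·(1, 0, 2) = -2187·(1, 0, 2) = (-2187, 0, -4374).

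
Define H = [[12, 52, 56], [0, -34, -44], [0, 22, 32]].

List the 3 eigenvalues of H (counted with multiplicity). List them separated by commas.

The characteristic polynomial is p(λ) = det(λI - H).
Expanding the 3×3 determinant: p(λ) = λ^3 - 10λ^2 - 144λ + 1440.
Rational-root test: λ = 10 gives p(10) = 0.
Factor out (λ - 10): p(λ) = (λ - 10)·(λ^2 - 144).
The quadratic factors as (λ + 12)·(λ - 12).
Eigenvalues: -12, 10, 12.

-12, 10, 12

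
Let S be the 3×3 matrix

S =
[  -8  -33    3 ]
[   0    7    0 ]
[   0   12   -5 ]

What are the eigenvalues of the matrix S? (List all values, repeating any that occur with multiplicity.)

The characteristic polynomial is p(r) = det(rI - S).
Cofactor expansion gives p(r) = r^3 + 6r^2 - 51r - 280.
Try r = 7: p(7) = 0, so 7 is a root.
Dividing by (r - 7) leaves r^2 + 13r + 40.
The quadratic factors as (r + 8)·(r + 5).
Eigenvalues: -8, -5, 7.

-8, -5, 7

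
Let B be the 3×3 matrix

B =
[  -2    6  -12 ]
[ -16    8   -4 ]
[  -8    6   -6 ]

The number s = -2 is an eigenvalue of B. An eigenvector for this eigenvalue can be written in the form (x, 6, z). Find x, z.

3, 3

We need (B + 2I)v = 0.
B + 2I = [[0, 6, -12], [-16, 10, -4], [-8, 6, -4]].
Row 1: (0)·x + (6)·6 + (-12)·z = 0
Row 2: (-16)·x + (10)·6 + (-4)·z = 0
Row 3: (-8)·x + (6)·6 + (-4)·z = 0
Solving gives x = 3, z = 3.
Check: B·(3, 6, 3) = (-6, -12, -6) = -2·(3, 6, 3).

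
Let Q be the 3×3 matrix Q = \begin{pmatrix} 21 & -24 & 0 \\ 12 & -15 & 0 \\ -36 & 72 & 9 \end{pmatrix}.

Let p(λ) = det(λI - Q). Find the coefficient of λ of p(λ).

27

p(λ) = λ^3 - 15λ^2 + 27λ + 243.
The coefficient of λ is 27.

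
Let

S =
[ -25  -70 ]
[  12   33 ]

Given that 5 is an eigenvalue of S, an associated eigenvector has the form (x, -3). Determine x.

We need (S - 5I)v = 0.
S - 5I = [[-30, -70], [12, 28]].
Row 1: (-30)·x + (-70)·-3 = 0
Row 2: (12)·x + (28)·-3 = 0
Solving gives x = 7.
Check: S·(7, -3) = (35, -15) = 5·(7, -3).

7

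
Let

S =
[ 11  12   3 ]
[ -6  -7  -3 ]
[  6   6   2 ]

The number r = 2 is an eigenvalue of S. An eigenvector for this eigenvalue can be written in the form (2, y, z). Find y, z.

-2, 2

We need (S - 2I)v = 0.
S - 2I = [[9, 12, 3], [-6, -9, -3], [6, 6, 0]].
Row 1: (9)·2 + (12)·y + (3)·z = 0
Row 2: (-6)·2 + (-9)·y + (-3)·z = 0
Row 3: (6)·2 + (6)·y + (0)·z = 0
Solving gives y = -2, z = 2.
Check: S·(2, -2, 2) = (4, -4, 4) = 2·(2, -2, 2).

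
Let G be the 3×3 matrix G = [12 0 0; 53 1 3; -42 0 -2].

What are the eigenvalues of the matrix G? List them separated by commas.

Compute the characteristic polynomial p(s) = det(sI - G).
Expanding the 3×3 determinant: p(s) = s^3 - 11s^2 - 14s + 24.
Try s = 1: p(1) = 0, so 1 is a root.
Dividing by (s - 1) leaves s^2 - 10s - 24.
The quadratic factors as (s + 2)·(s - 12).
Eigenvalues: -2, 1, 12.

-2, 1, 12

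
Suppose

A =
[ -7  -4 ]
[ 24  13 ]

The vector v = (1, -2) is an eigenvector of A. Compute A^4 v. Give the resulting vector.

(1, -2)

First find the eigenvalue: Av = (1, -2) = 1·(1, -2), so λ = 1.
Then A^4 v = λ^4·v = 1^4·(1, -2) = 1·(1, -2) = (1, -2).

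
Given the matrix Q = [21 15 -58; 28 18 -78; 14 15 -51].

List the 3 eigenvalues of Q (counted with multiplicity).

Set up det(λI - Q) = 0.
Cofactor expansion gives p(λ) = λ^3 + 12λ^2 - 49λ - 588.
Since p(-7) = 0, λ = -7 is a root.
Factor out (λ + 7): p(λ) = (λ + 7)·(λ^2 + 5λ - 84).
The quadratic factors as (λ + 12)·(λ - 7).
Eigenvalues: -12, -7, 7.

-12, -7, 7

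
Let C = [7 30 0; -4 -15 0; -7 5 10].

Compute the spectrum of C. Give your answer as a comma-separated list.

Compute the characteristic polynomial p(lambda) = det(lambda·I - C).
Expanding along the first row, p(lambda) = lambda^3 - 2·lambda^2 - 65·lambda - 150.
Since p(-5) = 0, lambda = -5 is a root.
Dividing by (lambda + 5) leaves lambda^2 - 7·lambda - 30.
The quadratic factors as (lambda + 3)·(lambda - 10).
Eigenvalues: -5, -3, 10.

-5, -3, 10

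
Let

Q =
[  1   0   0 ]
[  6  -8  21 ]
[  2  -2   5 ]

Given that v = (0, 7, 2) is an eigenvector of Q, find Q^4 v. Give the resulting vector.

First find the eigenvalue: Qv = (0, -14, -4) = -2·(0, 7, 2), so λ = -2.
Then Q^4 v = λ^4·v = (-2)^4·(0, 7, 2) = 16·(0, 7, 2) = (0, 112, 32).

(0, 112, 32)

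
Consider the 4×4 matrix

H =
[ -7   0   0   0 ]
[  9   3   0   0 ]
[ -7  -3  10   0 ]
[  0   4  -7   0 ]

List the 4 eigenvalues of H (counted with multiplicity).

H is lower triangular, so its eigenvalues are the diagonal entries.
Diagonal: -7, 3, 10, 0.

-7, 0, 3, 10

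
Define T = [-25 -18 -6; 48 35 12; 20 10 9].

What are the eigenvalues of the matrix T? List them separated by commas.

-1, 9, 11

The characteristic polynomial is p(λ) = det(λI - T).
Cofactor expansion gives p(λ) = λ^3 - 19λ^2 + 79λ + 99.
Rational-root test: λ = 9 gives p(9) = 0.
Dividing by (λ - 9) leaves λ^2 - 10λ - 11.
The quadratic factors as (λ + 1)·(λ - 11).
Eigenvalues: -1, 9, 11.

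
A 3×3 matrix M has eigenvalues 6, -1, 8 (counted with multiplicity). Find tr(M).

13

trace(M) is the sum of the eigenvalues: (6) + (-1) + (8) = 13.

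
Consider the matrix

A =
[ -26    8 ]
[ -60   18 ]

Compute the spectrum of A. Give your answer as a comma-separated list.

det(A - μI) = (-26 - μ)(18 - μ) - (8)·(-60) = μ^2 + 8μ + 12.
This factors as (μ + 6)·(μ + 2) = 0.
Eigenvalues: -6, -2.

-6, -2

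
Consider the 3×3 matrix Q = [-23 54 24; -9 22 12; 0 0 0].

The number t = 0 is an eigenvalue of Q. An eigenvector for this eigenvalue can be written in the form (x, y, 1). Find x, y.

-6, -3

We need (Q)v = 0.
Q = [[-23, 54, 24], [-9, 22, 12], [0, 0, 0]].
Row 1: (-23)·x + (54)·y + (24)·1 = 0
Row 2: (-9)·x + (22)·y + (12)·1 = 0
Row 3: (0)·x + (0)·y + (0)·1 = 0
Solving gives x = -6, y = -3.
Check: Q·(-6, -3, 1) = (0, 0, 0) = 0·(-6, -3, 1).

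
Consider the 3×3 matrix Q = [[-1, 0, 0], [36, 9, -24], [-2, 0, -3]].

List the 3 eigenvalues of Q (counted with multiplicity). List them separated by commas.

-3, -1, 9

Compute the characteristic polynomial p(t) = det(tI - Q).
Expanding along the first row, p(t) = t^3 - 5t^2 - 33t - 27.
Since p(-3) = 0, t = -3 is a root.
Factor out (t + 3): p(t) = (t + 3)·(t^2 - 8t - 9).
The quadratic factors as (t + 1)·(t - 9).
Eigenvalues: -3, -1, 9.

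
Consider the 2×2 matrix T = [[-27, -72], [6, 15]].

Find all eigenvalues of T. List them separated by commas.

-9, -3

det(T - λI) = (-27 - λ)(15 - λ) - (-72)·(6) = λ^2 + 12λ + 27.
This factors as (λ + 9)·(λ + 3) = 0.
Eigenvalues: -9, -3.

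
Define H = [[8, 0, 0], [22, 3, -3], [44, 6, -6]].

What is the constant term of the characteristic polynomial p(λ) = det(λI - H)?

0

p(0) = det(0·I − H) = det(−H) = (−1)^3·det(H).
det(H) = 0, so p(0) = 0.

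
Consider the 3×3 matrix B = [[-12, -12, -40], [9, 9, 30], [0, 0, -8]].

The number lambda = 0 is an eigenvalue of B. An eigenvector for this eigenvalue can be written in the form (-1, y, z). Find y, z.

We need (B)v = 0.
B = [[-12, -12, -40], [9, 9, 30], [0, 0, -8]].
Row 1: (-12)·-1 + (-12)·y + (-40)·z = 0
Row 2: (9)·-1 + (9)·y + (30)·z = 0
Row 3: (0)·-1 + (0)·y + (-8)·z = 0
Solving gives y = 1, z = 0.
Check: B·(-1, 1, 0) = (0, 0, 0) = 0·(-1, 1, 0).

1, 0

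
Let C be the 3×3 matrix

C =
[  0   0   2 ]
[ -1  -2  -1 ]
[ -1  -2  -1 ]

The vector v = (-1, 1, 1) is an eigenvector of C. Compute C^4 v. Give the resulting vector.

(-16, 16, 16)

First find the eigenvalue: Cv = (2, -2, -2) = -2·(-1, 1, 1), so λ = -2.
Then C^4 v = λ^4·v = (-2)^4·(-1, 1, 1) = 16·(-1, 1, 1) = (-16, 16, 16).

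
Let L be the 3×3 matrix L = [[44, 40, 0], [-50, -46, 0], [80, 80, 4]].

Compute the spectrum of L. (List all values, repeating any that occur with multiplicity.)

Compute the characteristic polynomial p(λ) = det(λI - L).
Expanding the 3×3 determinant: p(λ) = λ^3 - 2λ^2 - 32λ + 96.
Since p(-6) = 0, λ = -6 is a root.
Factor out (λ + 6): p(λ) = (λ + 6)·(λ^2 - 8λ + 16).
The quadratic factor is (λ - 4)^2.
Eigenvalues: -6, 4, 4.

-6, 4, 4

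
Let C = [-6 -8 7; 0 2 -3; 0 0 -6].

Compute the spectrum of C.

-6, -6, 2

C is upper triangular, so its eigenvalues are the diagonal entries.
Diagonal: -6, 2, -6.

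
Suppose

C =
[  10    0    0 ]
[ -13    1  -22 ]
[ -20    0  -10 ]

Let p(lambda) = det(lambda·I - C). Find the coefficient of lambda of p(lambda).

p(lambda) = lambda^3 - lambda^2 - 100·lambda + 100.
The coefficient of lambda is -100.

-100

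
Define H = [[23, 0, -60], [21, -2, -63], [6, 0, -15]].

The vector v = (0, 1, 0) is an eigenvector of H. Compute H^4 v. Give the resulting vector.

(0, 16, 0)

First find the eigenvalue: Hv = (0, -2, 0) = -2·(0, 1, 0), so λ = -2.
Then H^4 v = λ^4·v = (-2)^4·(0, 1, 0) = 16·(0, 1, 0) = (0, 16, 0).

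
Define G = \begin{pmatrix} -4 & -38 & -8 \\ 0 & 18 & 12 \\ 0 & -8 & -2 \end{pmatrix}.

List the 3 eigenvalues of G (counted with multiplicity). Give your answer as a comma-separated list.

Set up det(sI - G) = 0.
Expanding along the first row, p(s) = s^3 - 12s^2 - 4s + 240.
Try s = 10: p(10) = 0, so 10 is a root.
Dividing by (s - 10) leaves s^2 - 2s - 24.
The quadratic factors as (s + 4)·(s - 6).
Eigenvalues: -4, 6, 10.

-4, 6, 10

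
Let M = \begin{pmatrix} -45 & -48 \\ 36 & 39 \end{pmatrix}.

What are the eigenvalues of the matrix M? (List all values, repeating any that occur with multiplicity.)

-9, 3

det(M - λI) = (-45 - λ)(39 - λ) - (-48)·(36) = λ^2 + 6λ - 27.
This factors as (λ + 9)·(λ - 3) = 0.
Eigenvalues: -9, 3.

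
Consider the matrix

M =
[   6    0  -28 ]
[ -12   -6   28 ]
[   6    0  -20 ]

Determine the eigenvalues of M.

-8, -6, -6

The characteristic polynomial is p(lambda) = det(lambda·I - M).
Cofactor expansion gives p(lambda) = lambda^3 + 20·lambda^2 + 132·lambda + 288.
Since p(-6) = 0, lambda = -6 is a root.
Factor out (lambda + 6): p(lambda) = (lambda + 6)·(lambda^2 + 14·lambda + 48).
The quadratic factors as (lambda + 8)·(lambda + 6).
Eigenvalues: -8, -6, -6.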